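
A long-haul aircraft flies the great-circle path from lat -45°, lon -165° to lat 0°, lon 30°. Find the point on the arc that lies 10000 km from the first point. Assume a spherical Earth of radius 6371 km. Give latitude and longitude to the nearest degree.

Write both endpoints as unit vectors p₁, p₂ with components (cos φ cos λ, cos φ sin λ, sin φ).
The central angle between the endpoints is δ = arccos(p₁·p₂) ≈ 2.323 rad (133.1°). The total great-circle distance is δ·R ≈ 2.323 × 6371 ≈ 14798 km, so the target fraction is f = 10000/14798 ≈ 0.676.
Interpolate at f ≈ 0.676 with slerp weights a = sin((1−f)δ)/sin δ ≈ 0.936, b = sin(fδ)/sin δ ≈ 1.369.
p = a·p₁ + b·p₂ ≈ (0.546, 0.513, -0.662); φ = arcsin(p_z) ≈ -41.46°, λ = atan2(p_y, p_x) ≈ 43.22°.

≈ lat -41°, lon 43°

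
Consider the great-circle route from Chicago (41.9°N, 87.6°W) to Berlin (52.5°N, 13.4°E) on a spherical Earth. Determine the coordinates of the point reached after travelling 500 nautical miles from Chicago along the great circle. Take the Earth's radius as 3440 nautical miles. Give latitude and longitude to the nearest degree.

≈ (48°N, 79°W)

Convert each endpoint to a unit vector on the sphere (x = cos φ cos λ, y = cos φ sin λ, z = sin φ).
The central angle between the endpoints is δ = arccos(p₁·p₂) ≈ 1.111 rad (63.7°). The total great-circle distance is δ·R ≈ 1.111 × 3440 ≈ 3823 nmi, so the target fraction is f = 500/3823 ≈ 0.131.
Interpolate at f ≈ 0.131 with slerp weights a = sin((1−f)δ)/sin δ ≈ 0.918, b = sin(fδ)/sin δ ≈ 0.162.
p = a·p₁ + b·p₂ ≈ (0.124, -0.660, 0.741); φ = arcsin(p_z) ≈ 47.83°, λ = atan2(p_y, p_x) ≈ -79.33°.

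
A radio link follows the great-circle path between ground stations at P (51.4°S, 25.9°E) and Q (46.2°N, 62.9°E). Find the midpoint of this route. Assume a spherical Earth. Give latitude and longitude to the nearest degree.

Convert each endpoint to a unit vector on the sphere (x = cos φ cos λ, y = cos φ sin λ, z = sin φ).
The central angle between the endpoints is δ = arccos(p₁·p₂) ≈ 1.792 rad (102.7°).
Interpolate at f = 1/2 with slerp weights a = sin((1−f)δ)/sin δ ≈ 0.800, b = sin(fδ)/sin δ ≈ 0.800.
p = a·p₁ + b·p₂ ≈ (0.701, 0.711, -0.048); φ = arcsin(p_z) ≈ -2.74°, λ = atan2(p_y, p_x) ≈ 45.39°.

≈ (3°S, 45°E)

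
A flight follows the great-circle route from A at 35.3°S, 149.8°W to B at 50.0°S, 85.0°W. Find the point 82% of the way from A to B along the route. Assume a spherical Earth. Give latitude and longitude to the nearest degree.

Write both endpoints as unit vectors p₁, p₂ with components (cos φ cos λ, cos φ sin λ, sin φ).
The central angle between the endpoints is δ = arccos(p₁·p₂) ≈ 0.842 rad (48.2°).
Interpolate at f = 0.82 with slerp weights a = sin((1−f)δ)/sin δ ≈ 0.202, b = sin(fδ)/sin δ ≈ 0.854.
p = a·p₁ + b·p₂ ≈ (-0.095, -0.630, -0.771); φ = arcsin(p_z) ≈ -50.44°, λ = atan2(p_y, p_x) ≈ -98.57°.

≈ 50°S, 99°W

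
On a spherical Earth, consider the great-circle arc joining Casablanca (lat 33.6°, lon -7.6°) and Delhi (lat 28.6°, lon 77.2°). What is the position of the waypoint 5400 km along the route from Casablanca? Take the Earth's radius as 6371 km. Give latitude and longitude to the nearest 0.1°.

≈ lat 36.9°, lon 52.8°

From cos δ = sin φ₁ sin φ₂ + cos φ₁ cos φ₂ cos Δλ, the central angle is δ ≈ 1.233 rad (70.7°). The total great-circle distance is δ·R ≈ 1.233 × 6371 ≈ 7857 km, so the target fraction is f = 5400/7857 ≈ 0.687.
Interpolate at f ≈ 0.687 with slerp weights a = sin((1−f)δ)/sin δ ≈ 0.399, b = sin(fδ)/sin δ ≈ 0.795.
p = a·p₁ + b·p₂ ≈ (0.484, 0.636, 0.601); φ = arcsin(p_z) ≈ 36.94°, λ = atan2(p_y, p_x) ≈ 52.76°.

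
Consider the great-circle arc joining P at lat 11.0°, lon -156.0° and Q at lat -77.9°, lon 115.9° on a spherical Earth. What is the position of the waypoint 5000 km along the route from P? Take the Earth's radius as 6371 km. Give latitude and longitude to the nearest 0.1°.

≈ lat -32.9°, lon -166.3°

Write both endpoints as unit vectors p₁, p₂ with components (cos φ cos λ, cos φ sin λ, sin φ).
The central angle between the endpoints is δ = arccos(p₁·p₂) ≈ 1.752 rad (100.4°). The total great-circle distance is δ·R ≈ 1.752 × 6371 ≈ 11159 km, so the target fraction is f = 5000/11159 ≈ 0.448.
Interpolate at f ≈ 0.448 with slerp weights a = sin((1−f)δ)/sin δ ≈ 0.837, b = sin(fδ)/sin δ ≈ 0.718.
p = a·p₁ + b·p₂ ≈ (-0.816, -0.199, -0.543); φ = arcsin(p_z) ≈ -32.87°, λ = atan2(p_y, p_x) ≈ -166.32°.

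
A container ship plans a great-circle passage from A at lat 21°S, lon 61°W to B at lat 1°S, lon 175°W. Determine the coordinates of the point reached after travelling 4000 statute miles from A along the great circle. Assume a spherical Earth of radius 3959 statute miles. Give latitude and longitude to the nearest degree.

≈ lat 19°S, lon 123°W

Write both endpoints as unit vectors p₁, p₂ with components (cos φ cos λ, cos φ sin λ, sin φ).
The central angle between the endpoints is δ = arccos(p₁·p₂) ≈ 1.953 rad (111.9°). The total great-circle distance is δ·R ≈ 1.953 × 3959 ≈ 7734 mi, so the target fraction is f = 4000/7734 ≈ 0.517.
Interpolate at f ≈ 0.517 with slerp weights a = sin((1−f)δ)/sin δ ≈ 0.873, b = sin(fδ)/sin δ ≈ 0.913.
p = a·p₁ + b·p₂ ≈ (-0.515, -0.792, -0.329); φ = arcsin(p_z) ≈ -19.18°, λ = atan2(p_y, p_x) ≈ -123.01°.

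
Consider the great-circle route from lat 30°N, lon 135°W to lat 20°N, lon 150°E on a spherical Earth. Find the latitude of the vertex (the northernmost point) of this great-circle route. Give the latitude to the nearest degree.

The great circle lies in the plane with unit normal n̂ = (p₁ × p₂)/|p₁ × p₂|.
Here n̂_z ≈ -0.850; the vertex latitude is φ_max = arccos|n̂_z| ≈ 31.7°.
Check via Clairaut: cos φ_max = |cos φ₁| · sin C = cos(30.0°)·sin(79.1°) ≈ 0.850, again giving ≈ 31.7°.

≈ 32°N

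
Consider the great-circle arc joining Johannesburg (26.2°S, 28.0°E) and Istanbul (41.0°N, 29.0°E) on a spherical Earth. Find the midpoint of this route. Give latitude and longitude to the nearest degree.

≈ 7°N, 28°E

From cos δ = sin φ₁ sin φ₂ + cos φ₁ cos φ₂ cos Δλ, the central angle is δ ≈ 1.173 rad (67.2°).
Interpolate at f = 1/2 with slerp weights a = sin((1−f)δ)/sin δ ≈ 0.600, b = sin(fδ)/sin δ ≈ 0.600.
p = a·p₁ + b·p₂ ≈ (0.872, 0.473, 0.129); φ = arcsin(p_z) ≈ 7.40°, λ = atan2(p_y, p_x) ≈ 28.46°.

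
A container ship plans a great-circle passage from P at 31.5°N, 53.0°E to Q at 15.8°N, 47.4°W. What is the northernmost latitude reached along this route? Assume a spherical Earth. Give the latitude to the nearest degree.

The great circle lies in the plane with unit normal n̂ = (p₁ × p₂)/|p₁ × p₂|.
Here n̂_z ≈ -0.807; the vertex latitude is φ_max = arccos|n̂_z| ≈ 36.2°.
Check via Clairaut: cos φ_max = |cos φ₁| · sin C = cos(31.5°)·sin(71.2°) ≈ 0.807, again giving ≈ 36.2°.

≈ 36°N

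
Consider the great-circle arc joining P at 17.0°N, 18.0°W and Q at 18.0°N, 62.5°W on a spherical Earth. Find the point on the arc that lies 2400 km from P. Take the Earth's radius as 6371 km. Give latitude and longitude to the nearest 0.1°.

≈ 18.8°N, 40.6°W

Convert each endpoint to a unit vector on the sphere (x = cos φ cos λ, y = cos φ sin λ, z = sin φ).
The central angle between the endpoints is δ = arccos(p₁·p₂) ≈ 0.739 rad (42.3°). The total great-circle distance is δ·R ≈ 0.739 × 6371 ≈ 4709 km, so the target fraction is f = 2400/4709 ≈ 0.510.
Interpolate at f ≈ 0.510 with slerp weights a = sin((1−f)δ)/sin δ ≈ 0.526, b = sin(fδ)/sin δ ≈ 0.546.
p = a·p₁ + b·p₂ ≈ (0.718, -0.616, 0.323); φ = arcsin(p_z) ≈ 18.82°, λ = atan2(p_y, p_x) ≈ -40.62°.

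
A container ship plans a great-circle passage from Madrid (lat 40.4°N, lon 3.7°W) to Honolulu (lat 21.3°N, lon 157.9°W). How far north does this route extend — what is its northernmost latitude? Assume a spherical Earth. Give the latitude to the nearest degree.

≈ 70°N

The great circle lies in the plane with unit normal n̂ = (p₁ × p₂)/|p₁ × p₂|.
Here n̂_z ≈ -0.337; the vertex latitude is φ_max = arccos|n̂_z| ≈ 70.3°.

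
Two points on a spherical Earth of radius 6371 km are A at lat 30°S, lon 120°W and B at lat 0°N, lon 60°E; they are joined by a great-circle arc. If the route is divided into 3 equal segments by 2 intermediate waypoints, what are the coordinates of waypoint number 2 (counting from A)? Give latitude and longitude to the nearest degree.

The haversine formula gives a central angle δ ≈ 2.618 rad (150.0°) between the endpoints.
Interpolate at f = 2/3 with slerp weights a = sin((1−f)δ)/sin δ ≈ 1.532, b = sin(fδ)/sin δ ≈ 1.970.
p = a·p₁ + b·p₂ ≈ (0.321, 0.557, -0.766); φ = arcsin(p_z) ≈ -50.00°, λ = atan2(p_y, p_x) ≈ 60.00°.

≈ lat 50°S, lon 60°E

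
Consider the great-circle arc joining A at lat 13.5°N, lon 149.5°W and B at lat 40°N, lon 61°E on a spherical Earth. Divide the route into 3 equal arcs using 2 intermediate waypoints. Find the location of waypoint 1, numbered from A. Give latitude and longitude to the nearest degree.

≈ lat 47°N, lon 175°W

The haversine formula gives a central angle δ ≈ 2.085 rad (119.5°) between the endpoints.
Interpolate at f = 1/3 with slerp weights a = sin((1−f)δ)/sin δ ≈ 1.130, b = sin(fδ)/sin δ ≈ 0.735.
p = a·p₁ + b·p₂ ≈ (-0.673, -0.065, 0.736); φ = arcsin(p_z) ≈ 47.43°, λ = atan2(p_y, p_x) ≈ -174.50°.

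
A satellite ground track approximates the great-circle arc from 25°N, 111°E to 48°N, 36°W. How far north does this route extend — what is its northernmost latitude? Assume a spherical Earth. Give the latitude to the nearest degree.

The great circle lies in the plane with unit normal n̂ = (p₁ × p₂)/|p₁ × p₂|.
Here n̂_z ≈ -0.337; the vertex latitude is φ_max = arccos|n̂_z| ≈ 70.3°.
Check via Clairaut: cos φ_max = |cos φ₁| · sin C = cos(25.0°)·sin(21.8°) ≈ 0.337, again giving ≈ 70.3°.

≈ 70°N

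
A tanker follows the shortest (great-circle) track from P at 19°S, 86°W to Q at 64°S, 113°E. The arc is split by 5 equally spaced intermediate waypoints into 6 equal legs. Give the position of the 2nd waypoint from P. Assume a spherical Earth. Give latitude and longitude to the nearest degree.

≈ 50°S, 93°W

From cos δ = sin φ₁ sin φ₂ + cos φ₁ cos φ₂ cos Δλ, the central angle is δ ≈ 1.670 rad (95.7°).
Interpolate at f = 2/6 with slerp weights a = sin((1−f)δ)/sin δ ≈ 0.902, b = sin(fδ)/sin δ ≈ 0.531.
p = a·p₁ + b·p₂ ≈ (-0.031, -0.636, -0.771); φ = arcsin(p_z) ≈ -50.43°, λ = atan2(p_y, p_x) ≈ -92.83°.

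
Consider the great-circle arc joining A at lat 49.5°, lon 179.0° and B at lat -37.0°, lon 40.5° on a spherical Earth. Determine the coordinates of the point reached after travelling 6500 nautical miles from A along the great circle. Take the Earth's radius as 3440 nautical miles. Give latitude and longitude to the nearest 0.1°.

From cos δ = sin φ₁ sin φ₂ + cos φ₁ cos φ₂ cos Δλ, the central angle is δ ≈ 2.579 rad (147.8°). The total great-circle distance is δ·R ≈ 2.579 × 3440 ≈ 8873 nmi, so the target fraction is f = 6500/8873 ≈ 0.733.
Interpolate at f ≈ 0.733 with slerp weights a = sin((1−f)δ)/sin δ ≈ 1.194, b = sin(fδ)/sin δ ≈ 1.782.
p = a·p₁ + b·p₂ ≈ (0.307, 0.938, -0.164); φ = arcsin(p_z) ≈ -9.45°, λ = atan2(p_y, p_x) ≈ 71.89°.

≈ lat -9.5°, lon 71.9°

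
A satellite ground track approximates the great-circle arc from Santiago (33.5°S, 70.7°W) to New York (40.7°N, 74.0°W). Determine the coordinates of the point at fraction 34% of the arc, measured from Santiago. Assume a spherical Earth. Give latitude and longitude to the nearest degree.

≈ (8°S, 72°W)

Convert each endpoint to a unit vector on the sphere (x = cos φ cos λ, y = cos φ sin λ, z = sin φ).
The central angle between the endpoints is δ = arccos(p₁·p₂) ≈ 1.296 rad (74.3°).
Interpolate at f = 0.34 with slerp weights a = sin((1−f)δ)/sin δ ≈ 0.784, b = sin(fδ)/sin δ ≈ 0.443.
p = a·p₁ + b·p₂ ≈ (0.309, -0.940, -0.144); φ = arcsin(p_z) ≈ -8.27°, λ = atan2(p_y, p_x) ≈ -71.82°.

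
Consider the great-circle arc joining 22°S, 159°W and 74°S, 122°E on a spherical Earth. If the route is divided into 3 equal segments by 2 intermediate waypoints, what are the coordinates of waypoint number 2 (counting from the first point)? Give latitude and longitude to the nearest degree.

≈ 62°S, 175°E

Write both endpoints as unit vectors p₁, p₂ with components (cos φ cos λ, cos φ sin λ, sin φ).
The central angle between the endpoints is δ = arccos(p₁·p₂) ≈ 1.150 rad (65.9°).
Interpolate at f = 2/3 with slerp weights a = sin((1−f)δ)/sin δ ≈ 0.410, b = sin(fδ)/sin δ ≈ 0.760.
p = a·p₁ + b·p₂ ≈ (-0.466, 0.042, -0.884); φ = arcsin(p_z) ≈ -62.13°, λ = atan2(p_y, p_x) ≈ 174.91°.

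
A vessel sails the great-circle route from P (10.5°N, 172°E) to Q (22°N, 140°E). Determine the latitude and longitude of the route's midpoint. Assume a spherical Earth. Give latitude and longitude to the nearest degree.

≈ (17°N, 156°E)

The haversine formula gives a central angle δ ≈ 0.571 rad (32.7°) between the endpoints.
Interpolate at f = 1/2 with slerp weights a = sin((1−f)δ)/sin δ ≈ 0.521, b = sin(fδ)/sin δ ≈ 0.521.
p = a·p₁ + b·p₂ ≈ (-0.877, 0.382, 0.290); φ = arcsin(p_z) ≈ 16.87°, λ = atan2(p_y, p_x) ≈ 156.48°.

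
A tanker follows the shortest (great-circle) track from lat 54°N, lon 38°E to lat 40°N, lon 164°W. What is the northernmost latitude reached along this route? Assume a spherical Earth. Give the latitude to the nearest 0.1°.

≈ 80.2°N

The great circle lies in the plane with unit normal n̂ = (p₁ × p₂)/|p₁ × p₂|.
Here n̂_z ≈ +0.170; the vertex latitude is φ_max = arccos|n̂_z| ≈ 80.2°.
Check via Clairaut: cos φ_max = |cos φ₁| · sin C = cos(54.0°)·sin(16.8°) ≈ 0.170, again giving ≈ 80.2°.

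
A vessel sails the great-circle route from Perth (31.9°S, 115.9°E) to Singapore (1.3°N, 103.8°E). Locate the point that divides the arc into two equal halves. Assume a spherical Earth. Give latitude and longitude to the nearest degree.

≈ 15°S, 109°E

Write both endpoints as unit vectors p₁, p₂ with components (cos φ cos λ, cos φ sin λ, sin φ).
The central angle between the endpoints is δ = arccos(p₁·p₂) ≈ 0.613 rad (35.1°).
Interpolate at f = 1/2 with slerp weights a = sin((1−f)δ)/sin δ ≈ 0.524, b = sin(fδ)/sin δ ≈ 0.524.
p = a·p₁ + b·p₂ ≈ (-0.320, 0.910, -0.265); φ = arcsin(p_z) ≈ -15.38°, λ = atan2(p_y, p_x) ≈ 109.35°.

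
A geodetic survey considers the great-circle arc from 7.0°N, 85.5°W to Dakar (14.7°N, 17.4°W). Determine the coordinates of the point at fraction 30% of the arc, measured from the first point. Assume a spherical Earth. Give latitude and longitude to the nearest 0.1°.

Write both endpoints as unit vectors p₁, p₂ with components (cos φ cos λ, cos φ sin λ, sin φ).
The central angle between the endpoints is δ = arccos(p₁·p₂) ≈ 1.171 rad (67.1°).
Interpolate at f = 0.30 with slerp weights a = sin((1−f)δ)/sin δ ≈ 0.794, b = sin(fδ)/sin δ ≈ 0.374.
p = a·p₁ + b·p₂ ≈ (0.407, -0.893, 0.192); φ = arcsin(p_z) ≈ 11.04°, λ = atan2(p_y, p_x) ≈ -65.52°.

≈ 11.0°N, 65.5°W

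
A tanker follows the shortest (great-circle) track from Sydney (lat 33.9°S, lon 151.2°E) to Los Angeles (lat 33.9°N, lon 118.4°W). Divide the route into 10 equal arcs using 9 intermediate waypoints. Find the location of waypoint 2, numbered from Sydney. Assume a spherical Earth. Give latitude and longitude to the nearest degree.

Convert each endpoint to a unit vector on the sphere (x = cos φ cos λ, y = cos φ sin λ, z = sin φ).
The central angle between the endpoints is δ = arccos(p₁·p₂) ≈ 1.892 rad (108.4°).
Interpolate at f = 2/10 with slerp weights a = sin((1−f)δ)/sin δ ≈ 1.052, b = sin(fδ)/sin δ ≈ 0.389.
p = a·p₁ + b·p₂ ≈ (-0.919, 0.136, -0.370); φ = arcsin(p_z) ≈ -21.70°, λ = atan2(p_y, p_x) ≈ 171.56°.

≈ lat 22°S, lon 172°E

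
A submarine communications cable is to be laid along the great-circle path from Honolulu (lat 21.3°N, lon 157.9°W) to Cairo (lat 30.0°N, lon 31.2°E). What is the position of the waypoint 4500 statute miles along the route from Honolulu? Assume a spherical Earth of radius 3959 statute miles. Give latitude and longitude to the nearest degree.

From cos δ = sin φ₁ sin φ₂ + cos φ₁ cos φ₂ cos Δλ, the central angle is δ ≈ 2.233 rad (128.0°). The total great-circle distance is δ·R ≈ 2.233 × 3959 ≈ 8842 mi, so the target fraction is f = 4500/8842 ≈ 0.509.
Interpolate at f ≈ 0.509 with slerp weights a = sin((1−f)δ)/sin δ ≈ 1.128, b = sin(fδ)/sin δ ≈ 1.151.
p = a·p₁ + b·p₂ ≈ (-0.122, 0.121, 0.985); φ = arcsin(p_z) ≈ 80.13°, λ = atan2(p_y, p_x) ≈ 135.24°.

≈ lat 80°N, lon 135°E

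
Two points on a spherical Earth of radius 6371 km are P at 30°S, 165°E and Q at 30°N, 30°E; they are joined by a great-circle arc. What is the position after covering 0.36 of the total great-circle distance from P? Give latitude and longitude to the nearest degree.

Write both endpoints as unit vectors p₁, p₂ with components (cos φ cos λ, cos φ sin λ, sin φ).
The central angle between the endpoints is δ = arccos(p₁·p₂) ≈ 2.466 rad (141.3°).
Interpolate at f = 0.36 with slerp weights a = sin((1−f)δ)/sin δ ≈ 1.599, b = sin(fδ)/sin δ ≈ 1.240.
p = a·p₁ + b·p₂ ≈ (-0.407, 0.895, -0.179); φ = arcsin(p_z) ≈ -10.33°, λ = atan2(p_y, p_x) ≈ 114.46°.

≈ 10°S, 114°E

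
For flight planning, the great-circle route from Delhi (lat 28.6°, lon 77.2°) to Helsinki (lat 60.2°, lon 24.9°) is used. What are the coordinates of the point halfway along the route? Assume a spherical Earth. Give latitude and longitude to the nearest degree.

From cos δ = sin φ₁ sin φ₂ + cos φ₁ cos φ₂ cos Δλ, the central angle is δ ≈ 0.820 rad (47.0°).
Interpolate at f = 1/2 with slerp weights a = sin((1−f)δ)/sin δ ≈ 0.545, b = sin(fδ)/sin δ ≈ 0.545.
p = a·p₁ + b·p₂ ≈ (0.352, 0.581, 0.734); φ = arcsin(p_z) ≈ 47.23°, λ = atan2(p_y, p_x) ≈ 58.80°.

≈ lat 47°, lon 59°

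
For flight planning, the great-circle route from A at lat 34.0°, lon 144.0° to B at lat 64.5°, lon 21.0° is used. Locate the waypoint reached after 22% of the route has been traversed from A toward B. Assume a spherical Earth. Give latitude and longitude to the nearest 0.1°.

≈ lat 48.3°, lon 135.0°

Convert each endpoint to a unit vector on the sphere (x = cos φ cos λ, y = cos φ sin λ, z = sin φ).
The central angle between the endpoints is δ = arccos(p₁·p₂) ≈ 1.255 rad (71.9°).
Interpolate at f = 0.22 with slerp weights a = sin((1−f)δ)/sin δ ≈ 0.873, b = sin(fδ)/sin δ ≈ 0.287.
p = a·p₁ + b·p₂ ≈ (-0.470, 0.470, 0.747); φ = arcsin(p_z) ≈ 48.34°, λ = atan2(p_y, p_x) ≈ 135.04°.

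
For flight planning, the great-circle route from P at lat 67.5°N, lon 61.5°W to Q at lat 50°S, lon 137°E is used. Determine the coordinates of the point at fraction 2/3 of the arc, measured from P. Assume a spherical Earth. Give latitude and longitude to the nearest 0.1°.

≈ lat 1.4°N, lon 153.8°E

Write both endpoints as unit vectors p₁, p₂ with components (cos φ cos λ, cos φ sin λ, sin φ).
The central angle between the endpoints is δ = arccos(p₁·p₂) ≈ 2.796 rad (160.2°).
Interpolate at f = 2/3 with slerp weights a = sin((1−f)δ)/sin δ ≈ 2.373, b = sin(fδ)/sin δ ≈ 2.829.
p = a·p₁ + b·p₂ ≈ (-0.897, 0.442, 0.025); φ = arcsin(p_z) ≈ 1.44°, λ = atan2(p_y, p_x) ≈ 153.75°.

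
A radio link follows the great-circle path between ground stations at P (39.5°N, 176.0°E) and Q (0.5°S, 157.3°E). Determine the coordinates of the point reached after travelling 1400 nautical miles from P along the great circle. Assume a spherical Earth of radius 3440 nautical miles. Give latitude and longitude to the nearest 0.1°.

≈ (18.3°N, 164.8°E)

Write both endpoints as unit vectors p₁, p₂ with components (cos φ cos λ, cos φ sin λ, sin φ).
The central angle between the endpoints is δ = arccos(p₁·p₂) ≈ 0.759 rad (43.5°). The total great-circle distance is δ·R ≈ 0.759 × 3440 ≈ 2612 nmi, so the target fraction is f = 1400/2612 ≈ 0.536.
Interpolate at f ≈ 0.536 with slerp weights a = sin((1−f)δ)/sin δ ≈ 0.501, b = sin(fδ)/sin δ ≈ 0.575.
p = a·p₁ + b·p₂ ≈ (-0.916, 0.249, 0.314); φ = arcsin(p_z) ≈ 18.29°, λ = atan2(p_y, p_x) ≈ 164.80°.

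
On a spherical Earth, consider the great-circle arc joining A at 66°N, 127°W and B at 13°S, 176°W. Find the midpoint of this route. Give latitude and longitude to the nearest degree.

≈ 28°N, 162°W

The haversine formula gives a central angle δ ≈ 1.516 rad (86.9°) between the endpoints.
Interpolate at f = 1/2 with slerp weights a = sin((1−f)δ)/sin δ ≈ 0.689, b = sin(fδ)/sin δ ≈ 0.689.
p = a·p₁ + b·p₂ ≈ (-0.838, -0.270, 0.474); φ = arcsin(p_z) ≈ 28.30°, λ = atan2(p_y, p_x) ≈ -162.11°.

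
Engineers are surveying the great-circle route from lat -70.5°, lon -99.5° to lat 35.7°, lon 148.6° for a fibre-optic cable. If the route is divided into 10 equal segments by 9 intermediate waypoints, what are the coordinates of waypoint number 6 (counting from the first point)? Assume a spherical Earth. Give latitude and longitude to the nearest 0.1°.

≈ lat -13.2°, lon 168.0°

Write both endpoints as unit vectors p₁, p₂ with components (cos φ cos λ, cos φ sin λ, sin φ).
The central angle between the endpoints is δ = arccos(p₁·p₂) ≈ 2.280 rad (130.6°).
Interpolate at f = 6/10 with slerp weights a = sin((1−f)δ)/sin δ ≈ 1.042, b = sin(fδ)/sin δ ≈ 1.291.
p = a·p₁ + b·p₂ ≈ (-0.952, 0.203, -0.229); φ = arcsin(p_z) ≈ -13.24°, λ = atan2(p_y, p_x) ≈ 167.96°.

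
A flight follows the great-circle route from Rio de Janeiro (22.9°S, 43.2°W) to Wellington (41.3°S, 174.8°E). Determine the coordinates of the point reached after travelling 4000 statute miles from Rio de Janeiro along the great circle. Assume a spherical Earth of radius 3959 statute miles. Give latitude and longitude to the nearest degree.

≈ 63°S, 107°W

From cos δ = sin φ₁ sin φ₂ + cos φ₁ cos φ₂ cos Δλ, the central angle is δ ≈ 1.863 rad (106.8°). The total great-circle distance is δ·R ≈ 1.863 × 3959 ≈ 7378 mi, so the target fraction is f = 4000/7378 ≈ 0.542.
Interpolate at f ≈ 0.542 with slerp weights a = sin((1−f)δ)/sin δ ≈ 0.787, b = sin(fδ)/sin δ ≈ 0.885.
p = a·p₁ + b·p₂ ≈ (-0.134, -0.436, -0.890); φ = arcsin(p_z) ≈ -62.88°, λ = atan2(p_y, p_x) ≈ -107.03°.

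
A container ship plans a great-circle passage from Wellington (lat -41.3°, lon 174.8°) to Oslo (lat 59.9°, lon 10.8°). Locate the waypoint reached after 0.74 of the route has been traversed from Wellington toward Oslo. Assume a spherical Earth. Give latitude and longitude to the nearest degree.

Convert each endpoint to a unit vector on the sphere (x = cos φ cos λ, y = cos φ sin λ, z = sin φ).
The central angle between the endpoints is δ = arccos(p₁·p₂) ≈ 2.774 rad (158.9°).
Interpolate at f = 0.74 with slerp weights a = sin((1−f)δ)/sin δ ≈ 1.837, b = sin(fδ)/sin δ ≈ 2.465.
p = a·p₁ + b·p₂ ≈ (-0.160, 0.357, 0.920); φ = arcsin(p_z) ≈ 66.98°, λ = atan2(p_y, p_x) ≈ 114.15°.

≈ lat 67°, lon 114°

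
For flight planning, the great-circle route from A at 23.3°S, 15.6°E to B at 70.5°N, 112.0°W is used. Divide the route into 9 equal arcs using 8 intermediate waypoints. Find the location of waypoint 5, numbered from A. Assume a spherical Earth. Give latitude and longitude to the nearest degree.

Convert each endpoint to a unit vector on the sphere (x = cos φ cos λ, y = cos φ sin λ, z = sin φ).
The central angle between the endpoints is δ = arccos(p₁·p₂) ≈ 2.165 rad (124.1°).
Interpolate at f = 5/9 with slerp weights a = sin((1−f)δ)/sin δ ≈ 0.990, b = sin(fδ)/sin δ ≈ 1.126.
p = a·p₁ + b·p₂ ≈ (0.735, -0.104, 0.670); φ = arcsin(p_z) ≈ 42.06°, λ = atan2(p_y, p_x) ≈ -8.05°.

≈ 42°N, 8°W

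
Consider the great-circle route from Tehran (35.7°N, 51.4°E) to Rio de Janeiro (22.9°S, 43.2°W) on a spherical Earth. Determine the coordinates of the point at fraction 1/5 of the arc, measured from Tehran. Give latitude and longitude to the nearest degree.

≈ (27°N, 28°E)

Convert each endpoint to a unit vector on the sphere (x = cos φ cos λ, y = cos φ sin λ, z = sin φ).
The central angle between the endpoints is δ = arccos(p₁·p₂) ≈ 1.862 rad (106.7°).
Interpolate at f = 1/5 with slerp weights a = sin((1−f)δ)/sin δ ≈ 1.040, b = sin(fδ)/sin δ ≈ 0.380.
p = a·p₁ + b·p₂ ≈ (0.782, 0.421, 0.459); φ = arcsin(p_z) ≈ 27.35°, λ = atan2(p_y, p_x) ≈ 28.28°.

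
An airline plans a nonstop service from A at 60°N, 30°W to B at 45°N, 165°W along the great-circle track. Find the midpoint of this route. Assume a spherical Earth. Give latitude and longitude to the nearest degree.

≈ 72°N, 120°W

Convert each endpoint to a unit vector on the sphere (x = cos φ cos λ, y = cos φ sin λ, z = sin φ).
The central angle between the endpoints is δ = arccos(p₁·p₂) ≈ 1.200 rad (68.8°).
Interpolate at f = 1/2 with slerp weights a = sin((1−f)δ)/sin δ ≈ 0.606, b = sin(fδ)/sin δ ≈ 0.606.
p = a·p₁ + b·p₂ ≈ (-0.151, -0.262, 0.953); φ = arcsin(p_z) ≈ 72.37°, λ = atan2(p_y, p_x) ≈ -120.00°.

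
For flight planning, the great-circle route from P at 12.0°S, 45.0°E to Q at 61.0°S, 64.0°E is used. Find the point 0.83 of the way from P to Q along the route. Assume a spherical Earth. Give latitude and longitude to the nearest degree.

Write both endpoints as unit vectors p₁, p₂ with components (cos φ cos λ, cos φ sin λ, sin φ).
The central angle between the endpoints is δ = arccos(p₁·p₂) ≈ 0.889 rad (50.9°).
Interpolate at f = 0.83 with slerp weights a = sin((1−f)δ)/sin δ ≈ 0.194, b = sin(fδ)/sin δ ≈ 0.866.
p = a·p₁ + b·p₂ ≈ (0.318, 0.512, -0.798); φ = arcsin(p_z) ≈ -52.95°, λ = atan2(p_y, p_x) ≈ 58.12°.

≈ 53°S, 58°E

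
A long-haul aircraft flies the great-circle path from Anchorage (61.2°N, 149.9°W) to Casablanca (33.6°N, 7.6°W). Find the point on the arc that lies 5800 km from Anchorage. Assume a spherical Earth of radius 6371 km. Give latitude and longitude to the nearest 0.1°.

From cos δ = sin φ₁ sin φ₂ + cos φ₁ cos φ₂ cos Δλ, the central angle is δ ≈ 1.403 rad (80.4°). The total great-circle distance is δ·R ≈ 1.403 × 6371 ≈ 8936 km, so the target fraction is f = 5800/8936 ≈ 0.649.
Interpolate at f ≈ 0.649 with slerp weights a = sin((1−f)δ)/sin δ ≈ 0.479, b = sin(fδ)/sin δ ≈ 0.801.
p = a·p₁ + b·p₂ ≈ (0.462, -0.204, 0.863); φ = arcsin(p_z) ≈ 59.69°, λ = atan2(p_y, p_x) ≈ -23.85°.

≈ (59.7°N, 23.8°W)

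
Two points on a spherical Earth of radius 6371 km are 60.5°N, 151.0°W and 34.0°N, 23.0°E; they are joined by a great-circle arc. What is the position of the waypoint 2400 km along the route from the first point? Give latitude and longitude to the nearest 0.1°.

≈ 81.8°N, 138.0°W

The haversine formula gives a central angle δ ≈ 1.490 rad (85.4°) between the endpoints. The total great-circle distance is δ·R ≈ 1.490 × 6371 ≈ 9493 km, so the target fraction is f = 2400/9493 ≈ 0.253.
Interpolate at f ≈ 0.253 with slerp weights a = sin((1−f)δ)/sin δ ≈ 0.900, b = sin(fδ)/sin δ ≈ 0.369.
p = a·p₁ + b·p₂ ≈ (-0.106, -0.095, 0.990); φ = arcsin(p_z) ≈ 81.80°, λ = atan2(p_y, p_x) ≈ -138.04°.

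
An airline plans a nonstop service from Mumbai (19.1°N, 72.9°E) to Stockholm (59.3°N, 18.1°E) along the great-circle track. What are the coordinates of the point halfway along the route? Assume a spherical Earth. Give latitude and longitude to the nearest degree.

≈ (42°N, 54°E)

Convert each endpoint to a unit vector on the sphere (x = cos φ cos λ, y = cos φ sin λ, z = sin φ).
The central angle between the endpoints is δ = arccos(p₁·p₂) ≈ 0.977 rad (56.0°).
Interpolate at f = 1/2 with slerp weights a = sin((1−f)δ)/sin δ ≈ 0.566, b = sin(fδ)/sin δ ≈ 0.566.
p = a·p₁ + b·p₂ ≈ (0.432, 0.601, 0.672); φ = arcsin(p_z) ≈ 42.23°, λ = atan2(p_y, p_x) ≈ 54.29°.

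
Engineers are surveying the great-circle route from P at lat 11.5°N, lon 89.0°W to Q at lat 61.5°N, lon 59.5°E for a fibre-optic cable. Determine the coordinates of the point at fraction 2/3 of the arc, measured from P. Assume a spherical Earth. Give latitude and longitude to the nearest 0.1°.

≈ lat 72.7°N, lon 35.8°W

Convert each endpoint to a unit vector on the sphere (x = cos φ cos λ, y = cos φ sin λ, z = sin φ).
The central angle between the endpoints is δ = arccos(p₁·p₂) ≈ 1.796 rad (102.9°).
Interpolate at f = 2/3 with slerp weights a = sin((1−f)δ)/sin δ ≈ 0.578, b = sin(fδ)/sin δ ≈ 0.955.
p = a·p₁ + b·p₂ ≈ (0.241, -0.174, 0.955); φ = arcsin(p_z) ≈ 72.70°, λ = atan2(p_y, p_x) ≈ -35.77°.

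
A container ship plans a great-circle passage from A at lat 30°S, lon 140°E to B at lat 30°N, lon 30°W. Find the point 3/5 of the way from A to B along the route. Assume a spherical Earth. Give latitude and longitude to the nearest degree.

≈ lat 8°N, lon 40°E

From cos δ = sin φ₁ sin φ₂ + cos φ₁ cos φ₂ cos Δλ, the central angle is δ ≈ 2.990 rad (171.3°).
Interpolate at f = 3/5 with slerp weights a = sin((1−f)δ)/sin δ ≈ 6.183, b = sin(fδ)/sin δ ≈ 6.478.
p = a·p₁ + b·p₂ ≈ (0.757, 0.637, 0.148); φ = arcsin(p_z) ≈ 8.50°, λ = atan2(p_y, p_x) ≈ 40.06°.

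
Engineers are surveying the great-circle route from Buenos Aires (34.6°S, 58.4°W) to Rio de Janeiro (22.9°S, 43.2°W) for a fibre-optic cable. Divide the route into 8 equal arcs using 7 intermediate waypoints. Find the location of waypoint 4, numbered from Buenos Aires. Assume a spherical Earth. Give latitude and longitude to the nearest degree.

Write both endpoints as unit vectors p₁, p₂ with components (cos φ cos λ, cos φ sin λ, sin φ).
The central angle between the endpoints is δ = arccos(p₁·p₂) ≈ 0.309 rad (17.7°).
Interpolate at f = 4/8 with slerp weights a = sin((1−f)δ)/sin δ ≈ 0.506, b = sin(fδ)/sin δ ≈ 0.506.
p = a·p₁ + b·p₂ ≈ (0.558, -0.674, -0.484); φ = arcsin(p_z) ≈ -28.96°, λ = atan2(p_y, p_x) ≈ -50.37°.

≈ 29°S, 50°W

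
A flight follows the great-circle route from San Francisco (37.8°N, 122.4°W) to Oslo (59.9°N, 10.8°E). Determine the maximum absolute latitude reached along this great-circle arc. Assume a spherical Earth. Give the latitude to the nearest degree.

The great circle lies in the plane with unit normal n̂ = (p₁ × p₂)/|p₁ × p₂|.
Here n̂_z ≈ +0.299; the vertex latitude is φ_max = arccos|n̂_z| ≈ 72.6°.

≈ 73°N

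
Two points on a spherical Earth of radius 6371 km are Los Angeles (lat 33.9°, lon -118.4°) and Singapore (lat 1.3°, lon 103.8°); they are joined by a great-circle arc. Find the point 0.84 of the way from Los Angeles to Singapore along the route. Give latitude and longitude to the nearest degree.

Convert each endpoint to a unit vector on the sphere (x = cos φ cos λ, y = cos φ sin λ, z = sin φ).
The central angle between the endpoints is δ = arccos(p₁·p₂) ≈ 2.217 rad (127.0°).
Interpolate at f = 0.84 with slerp weights a = sin((1−f)δ)/sin δ ≈ 0.435, b = sin(fδ)/sin δ ≈ 1.200.
p = a·p₁ + b·p₂ ≈ (-0.458, 0.847, 0.270); φ = arcsin(p_z) ≈ 15.65°, λ = atan2(p_y, p_x) ≈ 118.39°.

≈ lat 16°, lon 118°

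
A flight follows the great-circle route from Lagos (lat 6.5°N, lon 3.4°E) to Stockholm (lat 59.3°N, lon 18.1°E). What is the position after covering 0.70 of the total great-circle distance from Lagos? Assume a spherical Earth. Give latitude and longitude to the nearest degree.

≈ lat 44°N, lon 11°E

Convert each endpoint to a unit vector on the sphere (x = cos φ cos λ, y = cos φ sin λ, z = sin φ).
The central angle between the endpoints is δ = arccos(p₁·p₂) ≈ 0.942 rad (54.0°).
Interpolate at f = 0.70 with slerp weights a = sin((1−f)δ)/sin δ ≈ 0.345, b = sin(fδ)/sin δ ≈ 0.758.
p = a·p₁ + b·p₂ ≈ (0.710, 0.140, 0.690); φ = arcsin(p_z) ≈ 43.66°, λ = atan2(p_y, p_x) ≈ 11.20°.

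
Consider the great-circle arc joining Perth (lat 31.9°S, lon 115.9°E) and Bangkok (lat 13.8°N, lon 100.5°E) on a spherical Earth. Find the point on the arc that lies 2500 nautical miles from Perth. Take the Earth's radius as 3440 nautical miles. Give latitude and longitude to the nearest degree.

The haversine formula gives a central angle δ ≈ 0.838 rad (48.0°) between the endpoints. The total great-circle distance is δ·R ≈ 0.838 × 3440 ≈ 2883 nmi, so the target fraction is f = 2500/2883 ≈ 0.867.
Interpolate at f ≈ 0.867 with slerp weights a = sin((1−f)δ)/sin δ ≈ 0.150, b = sin(fδ)/sin δ ≈ 0.894.
p = a·p₁ + b·p₂ ≈ (-0.214, 0.968, 0.134); φ = arcsin(p_z) ≈ 7.71°, λ = atan2(p_y, p_x) ≈ 102.45°.

≈ lat 8°N, lon 102°E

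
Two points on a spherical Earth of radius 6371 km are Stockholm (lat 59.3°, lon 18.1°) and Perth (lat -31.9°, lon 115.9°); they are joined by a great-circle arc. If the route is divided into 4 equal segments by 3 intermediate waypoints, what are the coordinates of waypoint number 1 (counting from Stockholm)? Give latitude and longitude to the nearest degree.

≈ lat 44°, lon 61°

From cos δ = sin φ₁ sin φ₂ + cos φ₁ cos φ₂ cos Δλ, the central angle is δ ≈ 2.110 rad (120.9°).
Interpolate at f = 1/4 with slerp weights a = sin((1−f)δ)/sin δ ≈ 1.165, b = sin(fδ)/sin δ ≈ 0.586.
p = a·p₁ + b·p₂ ≈ (0.348, 0.633, 0.692); φ = arcsin(p_z) ≈ 43.78°, λ = atan2(p_y, p_x) ≈ 61.19°.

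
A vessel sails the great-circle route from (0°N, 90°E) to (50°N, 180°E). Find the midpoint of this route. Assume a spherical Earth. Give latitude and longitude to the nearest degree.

From cos δ = sin φ₁ sin φ₂ + cos φ₁ cos φ₂ cos Δλ, the central angle is δ ≈ 1.571 rad (90.0°).
Interpolate at f = 1/2 with slerp weights a = sin((1−f)δ)/sin δ ≈ 0.707, b = sin(fδ)/sin δ ≈ 0.707.
p = a·p₁ + b·p₂ ≈ (-0.455, 0.707, 0.542); φ = arcsin(p_z) ≈ 32.80°, λ = atan2(p_y, p_x) ≈ 122.73°.

≈ (33°N, 123°E)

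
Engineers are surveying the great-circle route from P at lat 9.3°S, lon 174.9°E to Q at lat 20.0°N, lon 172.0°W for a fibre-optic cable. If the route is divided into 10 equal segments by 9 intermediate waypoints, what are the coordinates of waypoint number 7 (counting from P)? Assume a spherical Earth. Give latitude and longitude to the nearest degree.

≈ lat 11°N, lon 176°W

The haversine formula gives a central angle δ ≈ 0.559 rad (32.0°) between the endpoints.
Interpolate at f = 7/10 with slerp weights a = sin((1−f)δ)/sin δ ≈ 0.315, b = sin(fδ)/sin δ ≈ 0.719.
p = a·p₁ + b·p₂ ≈ (-0.979, -0.066, 0.195); φ = arcsin(p_z) ≈ 11.25°, λ = atan2(p_y, p_x) ≈ -176.12°.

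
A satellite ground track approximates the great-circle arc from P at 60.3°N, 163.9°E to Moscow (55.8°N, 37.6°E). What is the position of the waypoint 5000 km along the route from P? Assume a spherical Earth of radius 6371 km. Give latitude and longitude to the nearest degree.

Convert each endpoint to a unit vector on the sphere (x = cos φ cos λ, y = cos φ sin λ, z = sin φ).
The central angle between the endpoints is δ = arccos(p₁·p₂) ≈ 0.984 rad (56.4°). The total great-circle distance is δ·R ≈ 0.984 × 6371 ≈ 6270 km, so the target fraction is f = 5000/6270 ≈ 0.797.
Interpolate at f ≈ 0.797 with slerp weights a = sin((1−f)δ)/sin δ ≈ 0.238, b = sin(fδ)/sin δ ≈ 0.849.
p = a·p₁ + b·p₂ ≈ (0.265, 0.324, 0.908); φ = arcsin(p_z) ≈ 65.28°, λ = atan2(p_y, p_x) ≈ 50.73°.

≈ 65°N, 51°E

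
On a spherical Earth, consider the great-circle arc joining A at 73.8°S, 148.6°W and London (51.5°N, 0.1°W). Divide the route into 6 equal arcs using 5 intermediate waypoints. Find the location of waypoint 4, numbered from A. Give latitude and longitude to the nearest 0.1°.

≈ 1.7°N, 15.2°W

From cos δ = sin φ₁ sin φ₂ + cos φ₁ cos φ₂ cos Δλ, the central angle is δ ≈ 2.690 rad (154.1°).
Interpolate at f = 4/6 with slerp weights a = sin((1−f)δ)/sin δ ≈ 1.789, b = sin(fδ)/sin δ ≈ 2.234.
p = a·p₁ + b·p₂ ≈ (0.964, -0.262, 0.030); φ = arcsin(p_z) ≈ 1.73°, λ = atan2(p_y, p_x) ≈ -15.22°.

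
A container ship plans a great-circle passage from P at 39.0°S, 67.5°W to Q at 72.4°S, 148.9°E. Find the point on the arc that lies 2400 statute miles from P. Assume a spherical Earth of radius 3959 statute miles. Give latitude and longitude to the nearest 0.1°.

≈ 72.0°S, 88.8°W

From cos δ = sin φ₁ sin φ₂ + cos φ₁ cos φ₂ cos Δλ, the central angle is δ ≈ 1.148 rad (65.7°). The total great-circle distance is δ·R ≈ 1.148 × 3959 ≈ 4543 mi, so the target fraction is f = 2400/4543 ≈ 0.528.
Interpolate at f ≈ 0.528 with slerp weights a = sin((1−f)δ)/sin δ ≈ 0.565, b = sin(fδ)/sin δ ≈ 0.625.
p = a·p₁ + b·p₂ ≈ (0.006, -0.308, -0.951); φ = arcsin(p_z) ≈ -72.05°, λ = atan2(p_y, p_x) ≈ -88.83°.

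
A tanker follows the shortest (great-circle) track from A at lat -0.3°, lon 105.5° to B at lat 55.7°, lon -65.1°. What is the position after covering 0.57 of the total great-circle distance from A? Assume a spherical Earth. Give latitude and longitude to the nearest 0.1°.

Convert each endpoint to a unit vector on the sphere (x = cos φ cos λ, y = cos φ sin λ, z = sin φ).
The central angle between the endpoints is δ = arccos(p₁·p₂) ≈ 2.166 rad (124.1°).
Interpolate at f = 0.57 with slerp weights a = sin((1−f)δ)/sin δ ≈ 0.969, b = sin(fδ)/sin δ ≈ 1.140.
p = a·p₁ + b·p₂ ≈ (0.012, 0.351, 0.936); φ = arcsin(p_z) ≈ 69.45°, λ = atan2(p_y, p_x) ≈ 88.12°.

≈ lat 69.4°, lon 88.1°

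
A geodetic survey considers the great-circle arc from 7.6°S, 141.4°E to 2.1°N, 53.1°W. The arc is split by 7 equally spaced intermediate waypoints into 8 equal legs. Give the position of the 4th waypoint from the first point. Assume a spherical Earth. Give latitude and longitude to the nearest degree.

The haversine formula gives a central angle δ ≈ 2.872 rad (164.5°) between the endpoints.
Interpolate at f = 4/8 with slerp weights a = sin((1−f)δ)/sin δ ≈ 3.719, b = sin(fδ)/sin δ ≈ 3.719.
p = a·p₁ + b·p₂ ≈ (-0.649, -0.672, -0.356); φ = arcsin(p_z) ≈ -20.83°, λ = atan2(p_y, p_x) ≈ -134.02°.

≈ 21°S, 134°W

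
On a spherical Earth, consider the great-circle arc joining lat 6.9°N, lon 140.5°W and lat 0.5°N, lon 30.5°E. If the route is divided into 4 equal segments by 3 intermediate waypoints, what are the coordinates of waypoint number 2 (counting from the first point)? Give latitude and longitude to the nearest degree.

≈ lat 39°N, lon 52°W

The haversine formula gives a central angle δ ≈ 2.939 rad (168.4°) between the endpoints.
Interpolate at f = 2/4 with slerp weights a = sin((1−f)δ)/sin δ ≈ 4.933, b = sin(fδ)/sin δ ≈ 4.933.
p = a·p₁ + b·p₂ ≈ (0.471, -0.611, 0.636); φ = arcsin(p_z) ≈ 39.47°, λ = atan2(p_y, p_x) ≈ -52.37°.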